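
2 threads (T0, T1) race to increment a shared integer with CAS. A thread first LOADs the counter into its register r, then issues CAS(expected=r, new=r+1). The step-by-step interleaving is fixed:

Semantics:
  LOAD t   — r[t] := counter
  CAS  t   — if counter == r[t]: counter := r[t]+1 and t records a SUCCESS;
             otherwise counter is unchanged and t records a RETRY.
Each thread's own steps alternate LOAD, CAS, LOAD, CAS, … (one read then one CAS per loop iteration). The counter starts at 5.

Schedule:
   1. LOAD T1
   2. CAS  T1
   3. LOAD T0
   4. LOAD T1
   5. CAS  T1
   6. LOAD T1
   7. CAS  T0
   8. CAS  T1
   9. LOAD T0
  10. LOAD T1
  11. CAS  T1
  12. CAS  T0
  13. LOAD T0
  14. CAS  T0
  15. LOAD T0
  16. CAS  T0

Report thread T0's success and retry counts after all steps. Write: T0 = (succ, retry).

T0 = (2, 2)

step 1: T1 LOAD ⇒ load; ctr=5 reg=5
step 2: T1 CAS ⇒ ok; ctr=6 reg=5
step 3: T0 LOAD ⇒ load; ctr=6 reg=6
step 4: T1 LOAD ⇒ load; ctr=6 reg=6
step 5: T1 CAS ⇒ ok; ctr=7 reg=6
step 6: T1 LOAD ⇒ load; ctr=7 reg=7
step 7: T0 CAS ⇒ retry; ctr=7 reg=6
step 8: T1 CAS ⇒ ok; ctr=8 reg=7
step 9: T0 LOAD ⇒ load; ctr=8 reg=8
step 10: T1 LOAD ⇒ load; ctr=8 reg=8
step 11: T1 CAS ⇒ ok; ctr=9 reg=8
step 12: T0 CAS ⇒ retry; ctr=9 reg=8
step 13: T0 LOAD ⇒ load; ctr=9 reg=9
step 14: T0 CAS ⇒ ok; ctr=10 reg=9
step 15: T0 LOAD ⇒ load; ctr=10 reg=10
step 16: T0 CAS ⇒ ok; ctr=11 reg=10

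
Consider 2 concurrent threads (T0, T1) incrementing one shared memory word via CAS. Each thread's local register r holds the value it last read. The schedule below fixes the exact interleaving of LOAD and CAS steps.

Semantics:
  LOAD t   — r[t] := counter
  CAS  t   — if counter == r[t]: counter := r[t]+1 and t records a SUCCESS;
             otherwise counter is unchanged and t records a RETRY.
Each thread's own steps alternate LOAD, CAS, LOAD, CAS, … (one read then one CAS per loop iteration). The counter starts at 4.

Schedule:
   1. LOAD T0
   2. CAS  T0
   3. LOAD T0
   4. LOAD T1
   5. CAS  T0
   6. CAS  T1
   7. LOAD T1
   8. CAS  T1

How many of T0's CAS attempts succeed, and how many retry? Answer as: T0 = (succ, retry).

1. LOAD T0 → mem=4 r[T0]=4 [LOAD]
2. CAS T0 → mem=5 r[T0]=4 [OK]
3. LOAD T0 → mem=5 r[T0]=5 [LOAD]
4. LOAD T1 → mem=5 r[T1]=5 [LOAD]
5. CAS T0 → mem=6 r[T0]=5 [OK]
6. CAS T1 → mem=6 r[T1]=5 [RETRY]
7. LOAD T1 → mem=6 r[T1]=6 [LOAD]
8. CAS T1 → mem=7 r[T1]=6 [OK]

T0 = (2, 0)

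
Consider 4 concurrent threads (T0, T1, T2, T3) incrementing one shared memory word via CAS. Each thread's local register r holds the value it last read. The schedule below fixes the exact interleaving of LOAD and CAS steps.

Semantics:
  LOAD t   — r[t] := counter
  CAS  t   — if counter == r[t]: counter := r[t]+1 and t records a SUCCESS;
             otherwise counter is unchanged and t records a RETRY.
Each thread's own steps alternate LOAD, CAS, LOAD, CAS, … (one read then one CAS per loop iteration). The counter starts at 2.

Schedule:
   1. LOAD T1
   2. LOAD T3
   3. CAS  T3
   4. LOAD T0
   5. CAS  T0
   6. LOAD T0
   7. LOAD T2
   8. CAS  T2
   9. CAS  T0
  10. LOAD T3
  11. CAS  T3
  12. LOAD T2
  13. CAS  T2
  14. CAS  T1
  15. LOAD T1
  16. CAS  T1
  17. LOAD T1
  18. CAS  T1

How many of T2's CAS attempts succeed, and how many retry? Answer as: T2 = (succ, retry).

T2 = (2, 0)

   1) LOAD T1:  M=2  r_T1=2
   2) LOAD T3:  M=2  r_T3=2
   3) CAS  T3:  M=3  r_T3=2 ✓
   4) LOAD T0:  M=3  r_T0=3
   5) CAS  T0:  M=4  r_T0=3 ✓
   6) LOAD T0:  M=4  r_T0=4
   7) LOAD T2:  M=4  r_T2=4
   8) CAS  T2:  M=5  r_T2=4 ✓
   9) CAS  T0:  M=5  r_T0=4 ✗
  10) LOAD T3:  M=5  r_T3=5
  11) CAS  T3:  M=6  r_T3=5 ✓
  12) LOAD T2:  M=6  r_T2=6
  13) CAS  T2:  M=7  r_T2=6 ✓
  14) CAS  T1:  M=7  r_T1=2 ✗
  15) LOAD T1:  M=7  r_T1=7
  16) CAS  T1:  M=8  r_T1=7 ✓
  17) LOAD T1:  M=8  r_T1=8
  18) CAS  T1:  M=9  r_T1=8 ✓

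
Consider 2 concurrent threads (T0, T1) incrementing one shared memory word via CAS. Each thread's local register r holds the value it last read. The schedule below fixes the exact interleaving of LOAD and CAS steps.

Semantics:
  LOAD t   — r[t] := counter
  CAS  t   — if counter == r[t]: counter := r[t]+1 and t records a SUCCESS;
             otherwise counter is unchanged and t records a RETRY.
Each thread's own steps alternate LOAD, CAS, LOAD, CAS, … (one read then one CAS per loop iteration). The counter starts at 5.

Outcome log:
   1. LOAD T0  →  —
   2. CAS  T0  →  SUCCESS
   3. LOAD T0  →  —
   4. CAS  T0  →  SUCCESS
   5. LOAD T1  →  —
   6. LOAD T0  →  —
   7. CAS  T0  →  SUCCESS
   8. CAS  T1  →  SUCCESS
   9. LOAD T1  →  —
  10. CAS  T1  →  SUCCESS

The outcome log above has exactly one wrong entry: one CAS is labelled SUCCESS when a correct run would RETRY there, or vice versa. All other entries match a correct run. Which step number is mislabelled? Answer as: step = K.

Correct run:
   1) LOAD T0:  M=5  r_T0=5
   2) CAS  T0:  M=6  r_T0=5 ✓
   3) LOAD T0:  M=6  r_T0=6
   4) CAS  T0:  M=7  r_T0=6 ✓
   5) LOAD T1:  M=7  r_T1=7
   6) LOAD T0:  M=7  r_T0=7
   7) CAS  T0:  M=8  r_T0=7 ✓
   8) CAS  T1:  M=8  r_T1=7 ✗
   9) LOAD T1:  M=8  r_T1=8
  10) CAS  T1:  M=9  r_T1=8 ✓
Flip is step 8.

step = 8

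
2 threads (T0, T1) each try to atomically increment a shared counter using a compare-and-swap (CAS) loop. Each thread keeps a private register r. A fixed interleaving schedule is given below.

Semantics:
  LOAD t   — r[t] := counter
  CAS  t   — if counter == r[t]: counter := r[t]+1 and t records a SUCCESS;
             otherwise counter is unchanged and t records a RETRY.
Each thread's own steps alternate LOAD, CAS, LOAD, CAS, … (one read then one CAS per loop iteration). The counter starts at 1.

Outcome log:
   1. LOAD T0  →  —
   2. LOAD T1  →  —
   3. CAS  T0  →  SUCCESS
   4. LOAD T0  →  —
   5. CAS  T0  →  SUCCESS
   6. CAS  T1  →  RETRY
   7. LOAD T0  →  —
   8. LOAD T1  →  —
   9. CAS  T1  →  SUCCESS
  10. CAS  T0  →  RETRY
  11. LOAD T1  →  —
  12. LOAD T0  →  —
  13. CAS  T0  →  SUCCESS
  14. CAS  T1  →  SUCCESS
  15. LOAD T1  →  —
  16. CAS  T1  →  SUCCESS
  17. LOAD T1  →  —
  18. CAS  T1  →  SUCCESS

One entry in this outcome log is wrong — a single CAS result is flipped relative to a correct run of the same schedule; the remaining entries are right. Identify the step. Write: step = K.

step = 14

Correct run:
   1) LOAD T0:  M=1  r_T0=1
   2) LOAD T1:  M=1  r_T1=1
   3) CAS  T0:  M=2  r_T0=1 ✓
   4) LOAD T0:  M=2  r_T0=2
   5) CAS  T0:  M=3  r_T0=2 ✓
   6) CAS  T1:  M=3  r_T1=1 ✗
   7) LOAD T0:  M=3  r_T0=3
   8) LOAD T1:  M=3  r_T1=3
   9) CAS  T1:  M=4  r_T1=3 ✓
  10) CAS  T0:  M=4  r_T0=3 ✗
  11) LOAD T1:  M=4  r_T1=4
  12) LOAD T0:  M=4  r_T0=4
  13) CAS  T0:  M=5  r_T0=4 ✓
  14) CAS  T1:  M=5  r_T1=4 ✗
  15) LOAD T1:  M=5  r_T1=5
  16) CAS  T1:  M=6  r_T1=5 ✓
  17) LOAD T1:  M=6  r_T1=6
  18) CAS  T1:  M=7  r_T1=6 ✓
Mismatch at 14.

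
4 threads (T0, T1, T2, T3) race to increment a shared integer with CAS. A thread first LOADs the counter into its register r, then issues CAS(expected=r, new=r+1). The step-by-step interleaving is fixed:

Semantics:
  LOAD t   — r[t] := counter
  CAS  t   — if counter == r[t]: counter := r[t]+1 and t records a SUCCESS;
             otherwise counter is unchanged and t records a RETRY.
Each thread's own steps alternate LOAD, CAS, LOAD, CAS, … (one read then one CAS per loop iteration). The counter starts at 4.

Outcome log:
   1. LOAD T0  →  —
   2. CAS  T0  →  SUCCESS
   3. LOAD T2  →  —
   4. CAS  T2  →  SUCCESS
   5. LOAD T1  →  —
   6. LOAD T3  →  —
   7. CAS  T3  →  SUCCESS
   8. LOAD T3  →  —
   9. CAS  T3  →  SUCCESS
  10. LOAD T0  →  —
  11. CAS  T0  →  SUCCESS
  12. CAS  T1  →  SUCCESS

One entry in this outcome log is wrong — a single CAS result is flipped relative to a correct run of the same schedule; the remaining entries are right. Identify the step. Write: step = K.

step = 12

Reference trace:
T0 LOAD — after: cnt=4, r=4 — load
T0 CAS — after: cnt=5, r=4 — ok
T2 LOAD — after: cnt=5, r=5 — load
T2 CAS — after: cnt=6, r=5 — ok
T1 LOAD — after: cnt=6, r=6 — load
T3 LOAD — after: cnt=6, r=6 — load
T3 CAS — after: cnt=7, r=6 — ok
T3 LOAD — after: cnt=7, r=7 — load
T3 CAS — after: cnt=8, r=7 — ok
T0 LOAD — after: cnt=8, r=8 — load
T0 CAS — after: cnt=9, r=8 — ok
T1 CAS — after: cnt=9, r=6 — retry
Log disagrees first at step 12.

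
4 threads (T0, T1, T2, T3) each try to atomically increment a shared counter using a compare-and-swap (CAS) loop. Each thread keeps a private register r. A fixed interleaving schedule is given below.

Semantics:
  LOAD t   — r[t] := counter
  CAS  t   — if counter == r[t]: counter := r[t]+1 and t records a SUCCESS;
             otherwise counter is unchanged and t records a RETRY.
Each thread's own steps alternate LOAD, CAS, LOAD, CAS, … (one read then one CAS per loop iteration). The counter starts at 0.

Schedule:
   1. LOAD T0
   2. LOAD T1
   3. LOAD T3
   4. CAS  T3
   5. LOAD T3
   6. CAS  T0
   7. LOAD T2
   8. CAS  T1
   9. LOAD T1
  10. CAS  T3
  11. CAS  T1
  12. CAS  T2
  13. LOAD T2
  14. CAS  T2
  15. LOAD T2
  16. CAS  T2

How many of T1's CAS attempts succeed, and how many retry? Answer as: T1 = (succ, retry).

1. LOAD T0 → mem=0 r[T0]=0 [LOAD]
2. LOAD T1 → mem=0 r[T1]=0 [LOAD]
3. LOAD T3 → mem=0 r[T3]=0 [LOAD]
4. CAS T3 → mem=1 r[T3]=0 [OK]
5. LOAD T3 → mem=1 r[T3]=1 [LOAD]
6. CAS T0 → mem=1 r[T0]=0 [RETRY]
7. LOAD T2 → mem=1 r[T2]=1 [LOAD]
8. CAS T1 → mem=1 r[T1]=0 [RETRY]
9. LOAD T1 → mem=1 r[T1]=1 [LOAD]
10. CAS T3 → mem=2 r[T3]=1 [OK]
11. CAS T1 → mem=2 r[T1]=1 [RETRY]
12. CAS T2 → mem=2 r[T2]=1 [RETRY]
13. LOAD T2 → mem=2 r[T2]=2 [LOAD]
14. CAS T2 → mem=3 r[T2]=2 [OK]
15. LOAD T2 → mem=3 r[T2]=3 [LOAD]
16. CAS T2 → mem=4 r[T2]=3 [OK]

T1 = (0, 2)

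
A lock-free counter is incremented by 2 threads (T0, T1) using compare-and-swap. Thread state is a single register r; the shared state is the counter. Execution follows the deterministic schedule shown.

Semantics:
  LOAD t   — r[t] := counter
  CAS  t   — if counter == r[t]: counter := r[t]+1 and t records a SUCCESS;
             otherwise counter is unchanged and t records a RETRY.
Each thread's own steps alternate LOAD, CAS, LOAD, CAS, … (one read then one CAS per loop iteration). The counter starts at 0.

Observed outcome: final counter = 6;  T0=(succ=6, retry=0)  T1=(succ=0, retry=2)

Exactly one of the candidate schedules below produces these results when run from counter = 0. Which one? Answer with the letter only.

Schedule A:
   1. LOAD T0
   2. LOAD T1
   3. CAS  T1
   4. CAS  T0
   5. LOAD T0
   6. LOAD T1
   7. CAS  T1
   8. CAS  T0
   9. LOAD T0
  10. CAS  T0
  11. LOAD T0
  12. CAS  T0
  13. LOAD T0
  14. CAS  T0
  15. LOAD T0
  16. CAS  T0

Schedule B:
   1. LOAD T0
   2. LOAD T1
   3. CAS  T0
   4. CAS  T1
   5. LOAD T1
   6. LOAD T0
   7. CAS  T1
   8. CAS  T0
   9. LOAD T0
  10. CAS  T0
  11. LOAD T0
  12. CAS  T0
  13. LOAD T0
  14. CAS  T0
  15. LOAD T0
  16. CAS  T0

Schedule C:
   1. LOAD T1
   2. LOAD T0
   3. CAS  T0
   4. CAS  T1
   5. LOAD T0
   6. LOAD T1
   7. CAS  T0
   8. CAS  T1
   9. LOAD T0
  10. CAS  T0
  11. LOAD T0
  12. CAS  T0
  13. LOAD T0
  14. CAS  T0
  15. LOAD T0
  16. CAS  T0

Run C:
#1 T1 reads 0
#2 T0 reads 0
#3 T0 CAS(0→1) writes; counter now 1
#4 T1 CAS(0→1) fails; counter now 1
#5 T0 reads 1
#6 T1 reads 1
#7 T0 CAS(1→2) writes; counter now 2
#8 T1 CAS(1→2) fails; counter now 2
#9 T0 reads 2
#10 T0 CAS(2→3) writes; counter now 3
#11 T0 reads 3
#12 T0 CAS(3→4) writes; counter now 4
#13 T0 reads 4
#14 T0 CAS(4→5) writes; counter now 5
#15 T0 reads 5
#16 T0 CAS(5→6) writes; counter now 6

C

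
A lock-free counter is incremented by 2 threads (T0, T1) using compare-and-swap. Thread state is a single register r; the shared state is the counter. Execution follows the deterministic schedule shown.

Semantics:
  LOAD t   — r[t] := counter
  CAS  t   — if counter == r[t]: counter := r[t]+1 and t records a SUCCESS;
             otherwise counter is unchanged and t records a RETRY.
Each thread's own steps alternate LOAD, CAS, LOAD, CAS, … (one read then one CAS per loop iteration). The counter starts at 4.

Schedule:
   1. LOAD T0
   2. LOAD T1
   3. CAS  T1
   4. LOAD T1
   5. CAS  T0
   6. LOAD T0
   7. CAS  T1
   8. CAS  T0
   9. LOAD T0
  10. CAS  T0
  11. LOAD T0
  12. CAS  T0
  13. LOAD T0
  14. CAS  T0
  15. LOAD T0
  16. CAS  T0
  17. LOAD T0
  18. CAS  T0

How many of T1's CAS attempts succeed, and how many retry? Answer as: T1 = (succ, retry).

T1 = (2, 0)

step 1: T0 LOAD ⇒ load; ctr=4 reg=4
step 2: T1 LOAD ⇒ load; ctr=4 reg=4
step 3: T1 CAS ⇒ ok; ctr=5 reg=4
step 4: T1 LOAD ⇒ load; ctr=5 reg=5
step 5: T0 CAS ⇒ retry; ctr=5 reg=4
step 6: T0 LOAD ⇒ load; ctr=5 reg=5
step 7: T1 CAS ⇒ ok; ctr=6 reg=5
step 8: T0 CAS ⇒ retry; ctr=6 reg=5
step 9: T0 LOAD ⇒ load; ctr=6 reg=6
step 10: T0 CAS ⇒ ok; ctr=7 reg=6
step 11: T0 LOAD ⇒ load; ctr=7 reg=7
step 12: T0 CAS ⇒ ok; ctr=8 reg=7
step 13: T0 LOAD ⇒ load; ctr=8 reg=8
step 14: T0 CAS ⇒ ok; ctr=9 reg=8
step 15: T0 LOAD ⇒ load; ctr=9 reg=9
step 16: T0 CAS ⇒ ok; ctr=10 reg=9
step 17: T0 LOAD ⇒ load; ctr=10 reg=10
step 18: T0 CAS ⇒ ok; ctr=11 reg=10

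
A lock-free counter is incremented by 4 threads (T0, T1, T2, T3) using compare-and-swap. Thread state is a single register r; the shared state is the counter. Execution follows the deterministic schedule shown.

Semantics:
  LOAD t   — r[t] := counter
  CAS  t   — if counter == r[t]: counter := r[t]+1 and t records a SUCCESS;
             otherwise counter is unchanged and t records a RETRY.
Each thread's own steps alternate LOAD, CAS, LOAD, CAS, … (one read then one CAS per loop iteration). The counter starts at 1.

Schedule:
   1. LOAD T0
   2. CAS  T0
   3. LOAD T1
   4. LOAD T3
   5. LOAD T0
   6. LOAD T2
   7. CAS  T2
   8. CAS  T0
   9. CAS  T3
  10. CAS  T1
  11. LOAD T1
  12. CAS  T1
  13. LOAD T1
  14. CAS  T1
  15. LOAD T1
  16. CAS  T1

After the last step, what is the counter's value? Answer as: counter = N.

counter = 6

1. LOAD T0 → mem=1 r[T0]=1 [LOAD]
2. CAS T0 → mem=2 r[T0]=1 [OK]
3. LOAD T1 → mem=2 r[T1]=2 [LOAD]
4. LOAD T3 → mem=2 r[T3]=2 [LOAD]
5. LOAD T0 → mem=2 r[T0]=2 [LOAD]
6. LOAD T2 → mem=2 r[T2]=2 [LOAD]
7. CAS T2 → mem=3 r[T2]=2 [OK]
8. CAS T0 → mem=3 r[T0]=2 [RETRY]
9. CAS T3 → mem=3 r[T3]=2 [RETRY]
10. CAS T1 → mem=3 r[T1]=2 [RETRY]
11. LOAD T1 → mem=3 r[T1]=3 [LOAD]
12. CAS T1 → mem=4 r[T1]=3 [OK]
13. LOAD T1 → mem=4 r[T1]=4 [LOAD]
14. CAS T1 → mem=5 r[T1]=4 [OK]
15. LOAD T1 → mem=5 r[T1]=5 [LOAD]
16. CAS T1 → mem=6 r[T1]=5 [OK]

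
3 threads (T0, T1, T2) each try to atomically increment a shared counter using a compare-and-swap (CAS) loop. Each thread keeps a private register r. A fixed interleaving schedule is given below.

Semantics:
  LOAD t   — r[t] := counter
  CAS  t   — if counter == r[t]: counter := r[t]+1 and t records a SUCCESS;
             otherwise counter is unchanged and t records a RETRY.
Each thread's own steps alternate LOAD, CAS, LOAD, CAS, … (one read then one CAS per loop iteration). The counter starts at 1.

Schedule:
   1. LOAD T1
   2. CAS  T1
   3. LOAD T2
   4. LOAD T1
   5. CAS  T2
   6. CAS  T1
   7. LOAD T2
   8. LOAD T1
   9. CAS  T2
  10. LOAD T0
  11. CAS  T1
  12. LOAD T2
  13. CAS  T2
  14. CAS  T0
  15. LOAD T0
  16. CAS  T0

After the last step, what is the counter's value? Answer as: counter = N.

counter = 6

T1 LOAD — after: cnt=1, r=1 — load
T1 CAS — after: cnt=2, r=1 — ok
T2 LOAD — after: cnt=2, r=2 — load
T1 LOAD — after: cnt=2, r=2 — load
T2 CAS — after: cnt=3, r=2 — ok
T1 CAS — after: cnt=3, r=2 — retry
T2 LOAD — after: cnt=3, r=3 — load
T1 LOAD — after: cnt=3, r=3 — load
T2 CAS — after: cnt=4, r=3 — ok
T0 LOAD — after: cnt=4, r=4 — load
T1 CAS — after: cnt=4, r=3 — retry
T2 LOAD — after: cnt=4, r=4 — load
T2 CAS — after: cnt=5, r=4 — ok
T0 CAS — after: cnt=5, r=4 — retry
T0 LOAD — after: cnt=5, r=5 — load
T0 CAS — after: cnt=6, r=5 — ok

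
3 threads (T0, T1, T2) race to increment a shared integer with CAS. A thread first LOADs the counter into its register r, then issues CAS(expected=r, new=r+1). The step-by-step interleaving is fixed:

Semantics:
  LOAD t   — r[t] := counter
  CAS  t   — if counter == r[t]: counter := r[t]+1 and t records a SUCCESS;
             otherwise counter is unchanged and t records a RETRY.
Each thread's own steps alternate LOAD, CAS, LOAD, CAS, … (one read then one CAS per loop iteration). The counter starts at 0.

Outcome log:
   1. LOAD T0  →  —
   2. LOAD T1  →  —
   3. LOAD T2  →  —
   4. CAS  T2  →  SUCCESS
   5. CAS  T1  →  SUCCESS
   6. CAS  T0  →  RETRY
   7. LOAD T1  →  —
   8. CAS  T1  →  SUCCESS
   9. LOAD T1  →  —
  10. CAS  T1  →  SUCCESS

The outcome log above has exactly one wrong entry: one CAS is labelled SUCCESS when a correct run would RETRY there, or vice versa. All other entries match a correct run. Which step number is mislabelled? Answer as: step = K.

Re-executing:
   1) LOAD T0:  M=0  r_T0=0
   2) LOAD T1:  M=0  r_T1=0
   3) LOAD T2:  M=0  r_T2=0
   4) CAS  T2:  M=1  r_T2=0 ✓
   5) CAS  T1:  M=1  r_T1=0 ✗
   6) CAS  T0:  M=1  r_T0=0 ✗
   7) LOAD T1:  M=1  r_T1=1
   8) CAS  T1:  M=2  r_T1=1 ✓
   9) LOAD T1:  M=2  r_T1=2
  10) CAS  T1:  M=3  r_T1=2 ✓
Log disagrees first at step 5.

step = 5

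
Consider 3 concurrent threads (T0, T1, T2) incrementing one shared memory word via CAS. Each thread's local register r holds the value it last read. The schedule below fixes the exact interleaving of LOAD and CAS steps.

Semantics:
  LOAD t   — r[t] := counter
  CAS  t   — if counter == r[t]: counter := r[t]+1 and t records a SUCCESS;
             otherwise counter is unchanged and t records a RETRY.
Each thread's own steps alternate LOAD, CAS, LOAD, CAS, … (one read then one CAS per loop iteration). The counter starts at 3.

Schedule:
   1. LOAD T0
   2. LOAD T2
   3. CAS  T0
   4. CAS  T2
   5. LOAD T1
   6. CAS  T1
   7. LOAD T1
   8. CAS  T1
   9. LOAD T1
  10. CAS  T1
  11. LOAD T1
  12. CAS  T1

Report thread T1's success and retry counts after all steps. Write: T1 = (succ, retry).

T1 = (4, 0)

step 1: T0 LOAD ⇒ load; ctr=3 reg=3
step 2: T2 LOAD ⇒ load; ctr=3 reg=3
step 3: T0 CAS ⇒ ok; ctr=4 reg=3
step 4: T2 CAS ⇒ retry; ctr=4 reg=3
step 5: T1 LOAD ⇒ load; ctr=4 reg=4
step 6: T1 CAS ⇒ ok; ctr=5 reg=4
step 7: T1 LOAD ⇒ load; ctr=5 reg=5
step 8: T1 CAS ⇒ ok; ctr=6 reg=5
step 9: T1 LOAD ⇒ load; ctr=6 reg=6
step 10: T1 CAS ⇒ ok; ctr=7 reg=6
step 11: T1 LOAD ⇒ load; ctr=7 reg=7
step 12: T1 CAS ⇒ ok; ctr=8 reg=7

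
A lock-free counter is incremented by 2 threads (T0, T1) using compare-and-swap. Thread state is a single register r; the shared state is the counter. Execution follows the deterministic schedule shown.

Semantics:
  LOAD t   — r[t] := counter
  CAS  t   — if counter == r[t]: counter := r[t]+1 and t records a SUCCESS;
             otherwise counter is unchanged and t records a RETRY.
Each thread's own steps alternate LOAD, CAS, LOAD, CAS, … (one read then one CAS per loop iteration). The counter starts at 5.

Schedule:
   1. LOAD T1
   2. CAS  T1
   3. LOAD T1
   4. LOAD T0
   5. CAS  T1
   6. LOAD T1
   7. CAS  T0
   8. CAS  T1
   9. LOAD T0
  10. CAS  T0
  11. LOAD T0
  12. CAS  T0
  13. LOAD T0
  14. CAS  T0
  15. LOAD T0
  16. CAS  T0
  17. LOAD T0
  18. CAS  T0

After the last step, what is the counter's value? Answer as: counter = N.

1. LOAD T1 → mem=5 r[T1]=5 [LOAD]
2. CAS T1 → mem=6 r[T1]=5 [OK]
3. LOAD T1 → mem=6 r[T1]=6 [LOAD]
4. LOAD T0 → mem=6 r[T0]=6 [LOAD]
5. CAS T1 → mem=7 r[T1]=6 [OK]
6. LOAD T1 → mem=7 r[T1]=7 [LOAD]
7. CAS T0 → mem=7 r[T0]=6 [RETRY]
8. CAS T1 → mem=8 r[T1]=7 [OK]
9. LOAD T0 → mem=8 r[T0]=8 [LOAD]
10. CAS T0 → mem=9 r[T0]=8 [OK]
11. LOAD T0 → mem=9 r[T0]=9 [LOAD]
12. CAS T0 → mem=10 r[T0]=9 [OK]
13. LOAD T0 → mem=10 r[T0]=10 [LOAD]
14. CAS T0 → mem=11 r[T0]=10 [OK]
15. LOAD T0 → mem=11 r[T0]=11 [LOAD]
16. CAS T0 → mem=12 r[T0]=11 [OK]
17. LOAD T0 → mem=12 r[T0]=12 [LOAD]
18. CAS T0 → mem=13 r[T0]=12 [OK]

counter = 13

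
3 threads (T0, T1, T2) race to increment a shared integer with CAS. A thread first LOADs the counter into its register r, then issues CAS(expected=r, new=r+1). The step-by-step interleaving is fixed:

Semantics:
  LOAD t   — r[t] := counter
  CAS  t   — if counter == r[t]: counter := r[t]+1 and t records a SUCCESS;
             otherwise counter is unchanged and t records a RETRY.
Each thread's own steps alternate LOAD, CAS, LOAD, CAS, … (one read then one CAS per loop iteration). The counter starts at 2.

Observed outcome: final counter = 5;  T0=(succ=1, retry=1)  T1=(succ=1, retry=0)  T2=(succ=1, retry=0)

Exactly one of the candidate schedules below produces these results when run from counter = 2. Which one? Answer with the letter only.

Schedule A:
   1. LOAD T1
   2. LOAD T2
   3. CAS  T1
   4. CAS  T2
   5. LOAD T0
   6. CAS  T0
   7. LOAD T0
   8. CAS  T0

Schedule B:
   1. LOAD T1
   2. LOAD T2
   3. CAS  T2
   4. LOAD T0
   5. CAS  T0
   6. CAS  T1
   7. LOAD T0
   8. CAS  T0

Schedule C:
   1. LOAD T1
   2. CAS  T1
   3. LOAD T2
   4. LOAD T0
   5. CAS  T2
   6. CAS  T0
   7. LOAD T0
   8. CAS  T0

C

Tracing schedule C:
1. LOAD T1 → mem=2 r[T1]=2 [LOAD]
2. CAS T1 → mem=3 r[T1]=2 [OK]
3. LOAD T2 → mem=3 r[T2]=3 [LOAD]
4. LOAD T0 → mem=3 r[T0]=3 [LOAD]
5. CAS T2 → mem=4 r[T2]=3 [OK]
6. CAS T0 → mem=4 r[T0]=3 [RETRY]
7. LOAD T0 → mem=4 r[T0]=4 [LOAD]
8. CAS T0 → mem=5 r[T0]=4 [OK]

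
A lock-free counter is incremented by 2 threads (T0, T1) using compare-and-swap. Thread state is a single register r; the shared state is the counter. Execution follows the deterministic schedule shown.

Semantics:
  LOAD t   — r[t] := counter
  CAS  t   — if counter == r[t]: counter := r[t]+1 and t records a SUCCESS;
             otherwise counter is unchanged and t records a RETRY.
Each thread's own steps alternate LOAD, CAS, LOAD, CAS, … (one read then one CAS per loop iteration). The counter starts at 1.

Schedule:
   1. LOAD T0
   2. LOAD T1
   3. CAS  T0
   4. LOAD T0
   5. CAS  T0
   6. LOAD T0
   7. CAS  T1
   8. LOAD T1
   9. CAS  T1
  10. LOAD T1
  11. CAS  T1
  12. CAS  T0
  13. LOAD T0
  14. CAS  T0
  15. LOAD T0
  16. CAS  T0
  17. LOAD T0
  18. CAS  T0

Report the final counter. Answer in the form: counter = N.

   1) LOAD T0:  M=1  r_T0=1
   2) LOAD T1:  M=1  r_T1=1
   3) CAS  T0:  M=2  r_T0=1 ✓
   4) LOAD T0:  M=2  r_T0=2
   5) CAS  T0:  M=3  r_T0=2 ✓
   6) LOAD T0:  M=3  r_T0=3
   7) CAS  T1:  M=3  r_T1=1 ✗
   8) LOAD T1:  M=3  r_T1=3
   9) CAS  T1:  M=4  r_T1=3 ✓
  10) LOAD T1:  M=4  r_T1=4
  11) CAS  T1:  M=5  r_T1=4 ✓
  12) CAS  T0:  M=5  r_T0=3 ✗
  13) LOAD T0:  M=5  r_T0=5
  14) CAS  T0:  M=6  r_T0=5 ✓
  15) LOAD T0:  M=6  r_T0=6
  16) CAS  T0:  M=7  r_T0=6 ✓
  17) LOAD T0:  M=7  r_T0=7
  18) CAS  T0:  M=8  r_T0=7 ✓

counter = 8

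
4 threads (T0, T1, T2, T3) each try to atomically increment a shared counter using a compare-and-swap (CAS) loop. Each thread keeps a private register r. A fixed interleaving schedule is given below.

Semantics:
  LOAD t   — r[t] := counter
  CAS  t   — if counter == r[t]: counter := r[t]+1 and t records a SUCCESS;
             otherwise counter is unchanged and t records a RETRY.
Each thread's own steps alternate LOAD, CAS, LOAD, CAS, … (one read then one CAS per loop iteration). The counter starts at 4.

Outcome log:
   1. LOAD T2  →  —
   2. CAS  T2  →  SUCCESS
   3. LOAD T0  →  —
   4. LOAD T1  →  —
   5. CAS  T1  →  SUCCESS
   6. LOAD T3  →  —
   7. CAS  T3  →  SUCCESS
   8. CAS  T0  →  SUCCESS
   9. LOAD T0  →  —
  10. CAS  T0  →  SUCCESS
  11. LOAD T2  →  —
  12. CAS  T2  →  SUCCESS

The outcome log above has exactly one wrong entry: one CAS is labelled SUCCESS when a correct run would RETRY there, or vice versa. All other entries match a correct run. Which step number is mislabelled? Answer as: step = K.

Re-executing:
1. LOAD T2 → mem=4 r[T2]=4 [LOAD]
2. CAS T2 → mem=5 r[T2]=4 [OK]
3. LOAD T0 → mem=5 r[T0]=5 [LOAD]
4. LOAD T1 → mem=5 r[T1]=5 [LOAD]
5. CAS T1 → mem=6 r[T1]=5 [OK]
6. LOAD T3 → mem=6 r[T3]=6 [LOAD]
7. CAS T3 → mem=7 r[T3]=6 [OK]
8. CAS T0 → mem=7 r[T0]=5 [RETRY]
9. LOAD T0 → mem=7 r[T0]=7 [LOAD]
10. CAS T0 → mem=8 r[T0]=7 [OK]
11. LOAD T2 → mem=8 r[T2]=8 [LOAD]
12. CAS T2 → mem=9 r[T2]=8 [OK]
Flip is step 8.

step = 8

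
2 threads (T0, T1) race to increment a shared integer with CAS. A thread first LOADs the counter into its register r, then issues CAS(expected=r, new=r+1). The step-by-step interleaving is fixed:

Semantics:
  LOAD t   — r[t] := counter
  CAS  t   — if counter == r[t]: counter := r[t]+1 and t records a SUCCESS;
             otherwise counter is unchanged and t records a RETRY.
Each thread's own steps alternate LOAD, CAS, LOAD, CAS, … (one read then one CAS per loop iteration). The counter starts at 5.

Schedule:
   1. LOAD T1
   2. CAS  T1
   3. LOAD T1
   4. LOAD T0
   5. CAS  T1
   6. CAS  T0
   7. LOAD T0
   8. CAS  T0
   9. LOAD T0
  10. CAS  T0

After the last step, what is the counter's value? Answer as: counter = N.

counter = 9

[1] T1.load  rd  (counter 5, T1.r 5)
[2] T1.cas  hit  (counter 6, T1.r 5)
[3] T1.load  rd  (counter 6, T1.r 6)
[4] T0.load  rd  (counter 6, T0.r 6)
[5] T1.cas  hit  (counter 7, T1.r 6)
[6] T0.cas  miss  (counter 7, T0.r 6)
[7] T0.load  rd  (counter 7, T0.r 7)
[8] T0.cas  hit  (counter 8, T0.r 7)
[9] T0.load  rd  (counter 8, T0.r 8)
[10] T0.cas  hit  (counter 9, T0.r 8)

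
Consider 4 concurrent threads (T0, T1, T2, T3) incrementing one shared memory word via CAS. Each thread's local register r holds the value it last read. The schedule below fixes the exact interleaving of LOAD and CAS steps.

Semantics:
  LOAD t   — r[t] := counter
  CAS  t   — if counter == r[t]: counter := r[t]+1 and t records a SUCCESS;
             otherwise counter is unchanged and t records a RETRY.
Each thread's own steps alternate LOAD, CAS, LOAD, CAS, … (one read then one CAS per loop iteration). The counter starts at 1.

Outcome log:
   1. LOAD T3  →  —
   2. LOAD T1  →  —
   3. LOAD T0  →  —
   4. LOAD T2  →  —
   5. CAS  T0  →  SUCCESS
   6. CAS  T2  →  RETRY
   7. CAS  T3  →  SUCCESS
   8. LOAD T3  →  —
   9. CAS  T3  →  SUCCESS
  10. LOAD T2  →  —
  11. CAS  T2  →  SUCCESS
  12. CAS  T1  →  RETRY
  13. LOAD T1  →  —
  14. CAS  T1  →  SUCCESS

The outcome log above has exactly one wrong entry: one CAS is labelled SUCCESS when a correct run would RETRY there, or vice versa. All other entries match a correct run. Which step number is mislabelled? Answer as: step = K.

step = 7

Correct run:
   1) LOAD T3:  M=1  r_T3=1
   2) LOAD T1:  M=1  r_T1=1
   3) LOAD T0:  M=1  r_T0=1
   4) LOAD T2:  M=1  r_T2=1
   5) CAS  T0:  M=2  r_T0=1 ✓
   6) CAS  T2:  M=2  r_T2=1 ✗
   7) CAS  T3:  M=2  r_T3=1 ✗
   8) LOAD T3:  M=2  r_T3=2
   9) CAS  T3:  M=3  r_T3=2 ✓
  10) LOAD T2:  M=3  r_T2=3
  11) CAS  T2:  M=4  r_T2=3 ✓
  12) CAS  T1:  M=4  r_T1=1 ✗
  13) LOAD T1:  M=4  r_T1=4
  14) CAS  T1:  M=5  r_T1=4 ✓
Mismatch at 7.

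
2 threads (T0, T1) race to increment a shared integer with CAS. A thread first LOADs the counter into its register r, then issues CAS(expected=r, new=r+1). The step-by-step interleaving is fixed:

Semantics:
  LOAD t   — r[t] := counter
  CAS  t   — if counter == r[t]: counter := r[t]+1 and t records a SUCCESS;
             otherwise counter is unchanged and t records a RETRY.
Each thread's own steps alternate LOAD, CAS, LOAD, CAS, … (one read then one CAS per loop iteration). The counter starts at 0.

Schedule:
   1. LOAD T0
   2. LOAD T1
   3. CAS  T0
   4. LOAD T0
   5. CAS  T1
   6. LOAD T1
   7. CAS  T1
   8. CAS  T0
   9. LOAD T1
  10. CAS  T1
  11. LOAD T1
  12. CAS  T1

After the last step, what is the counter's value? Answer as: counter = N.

counter = 4

step 1: T0 LOAD ⇒ load; ctr=0 reg=0
step 2: T1 LOAD ⇒ load; ctr=0 reg=0
step 3: T0 CAS ⇒ ok; ctr=1 reg=0
step 4: T0 LOAD ⇒ load; ctr=1 reg=1
step 5: T1 CAS ⇒ retry; ctr=1 reg=0
step 6: T1 LOAD ⇒ load; ctr=1 reg=1
step 7: T1 CAS ⇒ ok; ctr=2 reg=1
step 8: T0 CAS ⇒ retry; ctr=2 reg=1
step 9: T1 LOAD ⇒ load; ctr=2 reg=2
step 10: T1 CAS ⇒ ok; ctr=3 reg=2
step 11: T1 LOAD ⇒ load; ctr=3 reg=3
step 12: T1 CAS ⇒ ok; ctr=4 reg=3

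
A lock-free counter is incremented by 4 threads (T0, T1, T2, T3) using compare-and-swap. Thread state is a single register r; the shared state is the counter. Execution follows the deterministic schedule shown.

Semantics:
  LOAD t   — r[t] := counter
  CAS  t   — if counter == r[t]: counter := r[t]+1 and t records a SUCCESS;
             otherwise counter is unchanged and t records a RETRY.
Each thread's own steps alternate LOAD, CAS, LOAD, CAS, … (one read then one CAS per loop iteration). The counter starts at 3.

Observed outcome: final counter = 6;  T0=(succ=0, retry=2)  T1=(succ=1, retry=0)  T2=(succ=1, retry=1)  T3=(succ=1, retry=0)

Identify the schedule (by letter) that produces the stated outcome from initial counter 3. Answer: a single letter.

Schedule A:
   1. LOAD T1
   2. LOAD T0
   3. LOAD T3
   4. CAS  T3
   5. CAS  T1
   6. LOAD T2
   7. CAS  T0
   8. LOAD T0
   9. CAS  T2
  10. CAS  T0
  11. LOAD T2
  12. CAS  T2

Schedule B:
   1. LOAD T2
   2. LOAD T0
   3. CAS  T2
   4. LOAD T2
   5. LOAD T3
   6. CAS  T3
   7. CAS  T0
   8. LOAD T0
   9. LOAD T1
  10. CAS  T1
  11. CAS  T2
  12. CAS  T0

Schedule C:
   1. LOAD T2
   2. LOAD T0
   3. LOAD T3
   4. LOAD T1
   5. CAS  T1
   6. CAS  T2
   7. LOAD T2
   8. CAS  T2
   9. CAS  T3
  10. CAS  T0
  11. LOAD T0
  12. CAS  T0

Run B:
#1 T2 reads 3
#2 T0 reads 3
#3 T2 CAS(3→4) writes; counter now 4
#4 T2 reads 4
#5 T3 reads 4
#6 T3 CAS(4→5) writes; counter now 5
#7 T0 CAS(3→4) fails; counter now 5
#8 T0 reads 5
#9 T1 reads 5
#10 T1 CAS(5→6) writes; counter now 6
#11 T2 CAS(4→5) fails; counter now 6
#12 T0 CAS(5→6) fails; counter now 6

B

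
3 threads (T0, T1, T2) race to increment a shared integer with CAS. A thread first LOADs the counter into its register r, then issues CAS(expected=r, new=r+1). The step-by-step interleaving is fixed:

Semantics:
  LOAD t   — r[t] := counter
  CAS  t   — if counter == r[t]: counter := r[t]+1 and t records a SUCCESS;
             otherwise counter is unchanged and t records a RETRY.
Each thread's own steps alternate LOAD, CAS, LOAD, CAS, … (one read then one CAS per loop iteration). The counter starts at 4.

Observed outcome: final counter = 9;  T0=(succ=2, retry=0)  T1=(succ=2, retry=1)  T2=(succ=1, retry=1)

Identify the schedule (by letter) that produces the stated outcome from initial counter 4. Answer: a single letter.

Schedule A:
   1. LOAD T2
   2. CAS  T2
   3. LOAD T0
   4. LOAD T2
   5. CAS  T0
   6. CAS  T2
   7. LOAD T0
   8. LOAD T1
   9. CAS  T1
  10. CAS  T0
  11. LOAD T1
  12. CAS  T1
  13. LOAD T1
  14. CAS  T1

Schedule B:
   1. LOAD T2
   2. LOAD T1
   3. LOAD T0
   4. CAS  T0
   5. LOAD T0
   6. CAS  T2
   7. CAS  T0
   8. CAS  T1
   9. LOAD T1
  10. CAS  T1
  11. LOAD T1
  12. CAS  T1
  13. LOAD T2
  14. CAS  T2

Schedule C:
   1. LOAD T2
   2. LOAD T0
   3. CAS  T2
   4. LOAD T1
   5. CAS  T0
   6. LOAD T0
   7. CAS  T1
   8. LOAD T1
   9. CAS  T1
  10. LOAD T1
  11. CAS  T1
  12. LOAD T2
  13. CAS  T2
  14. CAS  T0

B

Tracing schedule B:
[1] T2.load  rd  (counter 4, T2.r 4)
[2] T1.load  rd  (counter 4, T1.r 4)
[3] T0.load  rd  (counter 4, T0.r 4)
[4] T0.cas  hit  (counter 5, T0.r 4)
[5] T0.load  rd  (counter 5, T0.r 5)
[6] T2.cas  miss  (counter 5, T2.r 4)
[7] T0.cas  hit  (counter 6, T0.r 5)
[8] T1.cas  miss  (counter 6, T1.r 4)
[9] T1.load  rd  (counter 6, T1.r 6)
[10] T1.cas  hit  (counter 7, T1.r 6)
[11] T1.load  rd  (counter 7, T1.r 7)
[12] T1.cas  hit  (counter 8, T1.r 7)
[13] T2.load  rd  (counter 8, T2.r 8)
[14] T2.cas  hit  (counter 9, T2.r 8)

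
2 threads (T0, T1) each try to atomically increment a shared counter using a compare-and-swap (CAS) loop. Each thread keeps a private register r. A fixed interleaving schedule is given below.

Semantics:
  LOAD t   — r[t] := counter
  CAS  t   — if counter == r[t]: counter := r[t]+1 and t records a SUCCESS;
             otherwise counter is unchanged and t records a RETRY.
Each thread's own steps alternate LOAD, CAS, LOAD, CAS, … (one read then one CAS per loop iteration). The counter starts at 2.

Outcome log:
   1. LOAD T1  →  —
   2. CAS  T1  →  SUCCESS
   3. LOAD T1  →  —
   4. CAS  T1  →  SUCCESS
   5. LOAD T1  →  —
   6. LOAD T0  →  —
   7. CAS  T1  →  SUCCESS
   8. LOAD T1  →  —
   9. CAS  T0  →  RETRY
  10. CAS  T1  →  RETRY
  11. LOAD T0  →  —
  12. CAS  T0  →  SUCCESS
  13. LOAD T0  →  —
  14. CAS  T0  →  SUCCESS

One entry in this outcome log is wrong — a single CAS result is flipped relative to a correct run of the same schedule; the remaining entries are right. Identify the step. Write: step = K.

Re-executing:
step 1: T1 LOAD ⇒ load; ctr=2 reg=2
step 2: T1 CAS ⇒ ok; ctr=3 reg=2
step 3: T1 LOAD ⇒ load; ctr=3 reg=3
step 4: T1 CAS ⇒ ok; ctr=4 reg=3
step 5: T1 LOAD ⇒ load; ctr=4 reg=4
step 6: T0 LOAD ⇒ load; ctr=4 reg=4
step 7: T1 CAS ⇒ ok; ctr=5 reg=4
step 8: T1 LOAD ⇒ load; ctr=5 reg=5
step 9: T0 CAS ⇒ retry; ctr=5 reg=4
step 10: T1 CAS ⇒ ok; ctr=6 reg=5
step 11: T0 LOAD ⇒ load; ctr=6 reg=6
step 12: T0 CAS ⇒ ok; ctr=7 reg=6
step 13: T0 LOAD ⇒ load; ctr=7 reg=7
step 14: T0 CAS ⇒ ok; ctr=8 reg=7
Mismatch at 10.

step = 10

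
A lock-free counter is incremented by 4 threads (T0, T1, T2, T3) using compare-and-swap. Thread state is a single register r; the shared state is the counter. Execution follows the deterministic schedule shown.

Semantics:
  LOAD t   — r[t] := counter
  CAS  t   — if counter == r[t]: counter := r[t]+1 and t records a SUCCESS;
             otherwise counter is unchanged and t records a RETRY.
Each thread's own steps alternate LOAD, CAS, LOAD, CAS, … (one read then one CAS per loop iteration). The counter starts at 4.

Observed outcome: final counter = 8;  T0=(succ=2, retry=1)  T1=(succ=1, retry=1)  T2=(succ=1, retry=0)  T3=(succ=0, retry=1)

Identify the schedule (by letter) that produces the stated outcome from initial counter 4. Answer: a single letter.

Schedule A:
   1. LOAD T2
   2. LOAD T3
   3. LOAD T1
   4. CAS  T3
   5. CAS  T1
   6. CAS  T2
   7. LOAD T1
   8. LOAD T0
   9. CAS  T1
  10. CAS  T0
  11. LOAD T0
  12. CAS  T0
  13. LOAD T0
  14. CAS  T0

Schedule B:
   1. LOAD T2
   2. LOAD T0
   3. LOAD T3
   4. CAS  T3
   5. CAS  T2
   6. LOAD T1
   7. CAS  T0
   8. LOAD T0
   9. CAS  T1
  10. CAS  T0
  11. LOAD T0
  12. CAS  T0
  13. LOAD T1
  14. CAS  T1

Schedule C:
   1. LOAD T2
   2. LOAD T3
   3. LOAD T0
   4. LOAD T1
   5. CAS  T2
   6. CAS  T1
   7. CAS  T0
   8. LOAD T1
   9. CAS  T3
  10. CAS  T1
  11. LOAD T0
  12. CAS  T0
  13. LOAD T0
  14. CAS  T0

Run C:
step 1: T2 LOAD ⇒ load; ctr=4 reg=4
step 2: T3 LOAD ⇒ load; ctr=4 reg=4
step 3: T0 LOAD ⇒ load; ctr=4 reg=4
step 4: T1 LOAD ⇒ load; ctr=4 reg=4
step 5: T2 CAS ⇒ ok; ctr=5 reg=4
step 6: T1 CAS ⇒ retry; ctr=5 reg=4
step 7: T0 CAS ⇒ retry; ctr=5 reg=4
step 8: T1 LOAD ⇒ load; ctr=5 reg=5
step 9: T3 CAS ⇒ retry; ctr=5 reg=4
step 10: T1 CAS ⇒ ok; ctr=6 reg=5
step 11: T0 LOAD ⇒ load; ctr=6 reg=6
step 12: T0 CAS ⇒ ok; ctr=7 reg=6
step 13: T0 LOAD ⇒ load; ctr=7 reg=7
step 14: T0 CAS ⇒ ok; ctr=8 reg=7

C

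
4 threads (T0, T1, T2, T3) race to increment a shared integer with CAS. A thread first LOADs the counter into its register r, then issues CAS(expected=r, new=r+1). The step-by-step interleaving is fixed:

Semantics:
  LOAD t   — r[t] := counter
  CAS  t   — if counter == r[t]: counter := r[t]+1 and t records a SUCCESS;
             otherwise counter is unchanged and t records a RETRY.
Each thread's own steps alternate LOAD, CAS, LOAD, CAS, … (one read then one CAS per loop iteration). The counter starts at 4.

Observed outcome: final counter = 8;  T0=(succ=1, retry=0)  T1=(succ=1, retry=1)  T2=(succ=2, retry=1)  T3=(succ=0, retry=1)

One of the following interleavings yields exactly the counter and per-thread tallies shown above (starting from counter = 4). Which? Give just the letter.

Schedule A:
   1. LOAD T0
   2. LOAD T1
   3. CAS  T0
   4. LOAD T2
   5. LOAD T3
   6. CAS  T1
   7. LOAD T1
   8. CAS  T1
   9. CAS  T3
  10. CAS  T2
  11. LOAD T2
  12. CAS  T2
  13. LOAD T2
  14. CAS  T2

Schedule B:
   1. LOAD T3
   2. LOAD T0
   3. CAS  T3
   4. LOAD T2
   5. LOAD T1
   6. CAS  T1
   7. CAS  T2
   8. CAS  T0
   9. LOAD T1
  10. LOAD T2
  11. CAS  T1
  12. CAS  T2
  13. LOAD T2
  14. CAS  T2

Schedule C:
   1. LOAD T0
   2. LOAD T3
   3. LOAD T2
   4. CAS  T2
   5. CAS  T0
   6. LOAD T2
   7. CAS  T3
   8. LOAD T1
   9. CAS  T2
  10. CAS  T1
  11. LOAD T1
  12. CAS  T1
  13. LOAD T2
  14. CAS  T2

A

Run A:
step 1: T0 LOAD ⇒ load; ctr=4 reg=4
step 2: T1 LOAD ⇒ load; ctr=4 reg=4
step 3: T0 CAS ⇒ ok; ctr=5 reg=4
step 4: T2 LOAD ⇒ load; ctr=5 reg=5
step 5: T3 LOAD ⇒ load; ctr=5 reg=5
step 6: T1 CAS ⇒ retry; ctr=5 reg=4
step 7: T1 LOAD ⇒ load; ctr=5 reg=5
step 8: T1 CAS ⇒ ok; ctr=6 reg=5
step 9: T3 CAS ⇒ retry; ctr=6 reg=5
step 10: T2 CAS ⇒ retry; ctr=6 reg=5
step 11: T2 LOAD ⇒ load; ctr=6 reg=6
step 12: T2 CAS ⇒ ok; ctr=7 reg=6
step 13: T2 LOAD ⇒ load; ctr=7 reg=7
step 14: T2 CAS ⇒ ok; ctr=8 reg=7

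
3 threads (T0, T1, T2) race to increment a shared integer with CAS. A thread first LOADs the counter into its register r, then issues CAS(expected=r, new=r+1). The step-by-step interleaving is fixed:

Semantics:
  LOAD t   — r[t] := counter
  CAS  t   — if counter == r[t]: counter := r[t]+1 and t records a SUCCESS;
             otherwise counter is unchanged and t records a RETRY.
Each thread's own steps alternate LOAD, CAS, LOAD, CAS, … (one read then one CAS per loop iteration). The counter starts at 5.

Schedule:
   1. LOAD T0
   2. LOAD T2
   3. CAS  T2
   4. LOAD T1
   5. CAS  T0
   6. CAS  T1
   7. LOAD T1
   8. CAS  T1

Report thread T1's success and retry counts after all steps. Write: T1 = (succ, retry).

T0 LOAD — after: cnt=5, r=5 — load
T2 LOAD — after: cnt=5, r=5 — load
T2 CAS — after: cnt=6, r=5 — ok
T1 LOAD — after: cnt=6, r=6 — load
T0 CAS — after: cnt=6, r=5 — retry
T1 CAS — after: cnt=7, r=6 — ok
T1 LOAD — after: cnt=7, r=7 — load
T1 CAS — after: cnt=8, r=7 — ok

T1 = (2, 0)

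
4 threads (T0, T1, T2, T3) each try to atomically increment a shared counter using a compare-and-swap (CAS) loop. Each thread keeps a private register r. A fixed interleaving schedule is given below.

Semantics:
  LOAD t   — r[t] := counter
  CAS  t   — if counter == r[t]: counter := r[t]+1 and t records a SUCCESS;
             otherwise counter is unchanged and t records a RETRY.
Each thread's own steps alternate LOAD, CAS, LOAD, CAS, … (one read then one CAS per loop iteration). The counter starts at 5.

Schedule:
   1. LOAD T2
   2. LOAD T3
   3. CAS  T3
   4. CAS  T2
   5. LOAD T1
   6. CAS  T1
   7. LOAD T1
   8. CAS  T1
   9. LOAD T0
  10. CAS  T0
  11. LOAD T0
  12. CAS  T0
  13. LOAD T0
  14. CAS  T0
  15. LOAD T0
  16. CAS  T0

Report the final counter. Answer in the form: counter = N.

T2 LOAD — after: cnt=5, r=5 — load
T3 LOAD — after: cnt=5, r=5 — load
T3 CAS — after: cnt=6, r=5 — ok
T2 CAS — after: cnt=6, r=5 — retry
T1 LOAD — after: cnt=6, r=6 — load
T1 CAS — after: cnt=7, r=6 — ok
T1 LOAD — after: cnt=7, r=7 — load
T1 CAS — after: cnt=8, r=7 — ok
T0 LOAD — after: cnt=8, r=8 — load
T0 CAS — after: cnt=9, r=8 — ok
T0 LOAD — after: cnt=9, r=9 — load
T0 CAS — after: cnt=10, r=9 — ok
T0 LOAD — after: cnt=10, r=10 — load
T0 CAS — after: cnt=11, r=10 — ok
T0 LOAD — after: cnt=11, r=11 — load
T0 CAS — after: cnt=12, r=11 — ok

counter = 12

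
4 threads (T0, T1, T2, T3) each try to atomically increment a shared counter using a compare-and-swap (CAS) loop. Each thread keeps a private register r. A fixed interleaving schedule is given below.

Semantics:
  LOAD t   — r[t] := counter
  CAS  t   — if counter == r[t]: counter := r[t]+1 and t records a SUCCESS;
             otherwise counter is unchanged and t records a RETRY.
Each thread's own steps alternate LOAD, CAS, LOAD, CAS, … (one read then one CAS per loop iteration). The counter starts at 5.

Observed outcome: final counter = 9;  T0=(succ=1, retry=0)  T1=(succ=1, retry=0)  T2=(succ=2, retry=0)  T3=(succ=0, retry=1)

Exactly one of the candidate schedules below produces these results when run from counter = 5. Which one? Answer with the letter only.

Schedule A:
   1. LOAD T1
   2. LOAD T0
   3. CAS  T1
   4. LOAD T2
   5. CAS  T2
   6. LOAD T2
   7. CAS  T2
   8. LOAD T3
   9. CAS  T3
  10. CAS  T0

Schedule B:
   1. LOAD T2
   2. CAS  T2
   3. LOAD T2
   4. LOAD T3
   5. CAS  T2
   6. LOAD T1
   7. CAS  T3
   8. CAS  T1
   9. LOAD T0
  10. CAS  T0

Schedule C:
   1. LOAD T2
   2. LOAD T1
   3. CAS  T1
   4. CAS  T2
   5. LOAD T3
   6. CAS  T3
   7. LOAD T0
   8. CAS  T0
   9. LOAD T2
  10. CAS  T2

Simulating candidate B:
#1 T2 reads 5
#2 T2 CAS(5→6) writes; counter now 6
#3 T2 reads 6
#4 T3 reads 6
#5 T2 CAS(6→7) writes; counter now 7
#6 T1 reads 7
#7 T3 CAS(6→7) fails; counter now 7
#8 T1 CAS(7→8) writes; counter now 8
#9 T0 reads 8
#10 T0 CAS(8→9) writes; counter now 9

B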